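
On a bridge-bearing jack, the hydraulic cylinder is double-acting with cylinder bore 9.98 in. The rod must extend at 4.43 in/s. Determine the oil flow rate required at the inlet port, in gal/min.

Cap-side area A_cap = π/4 × (9.98 in)² = 78.23 in^2
Q = A × v

Q ≈ 90.0 gal/min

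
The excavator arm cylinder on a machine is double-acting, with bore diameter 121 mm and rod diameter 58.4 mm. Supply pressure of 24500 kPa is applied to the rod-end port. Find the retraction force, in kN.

F ≈ 216 kN

Rod-side annular area A_ann = π/4 × (121² − 58.4²) = 8820 mm^2
On retraction the pressure acts on the annular area (bore minus rod).
F = P × A_ann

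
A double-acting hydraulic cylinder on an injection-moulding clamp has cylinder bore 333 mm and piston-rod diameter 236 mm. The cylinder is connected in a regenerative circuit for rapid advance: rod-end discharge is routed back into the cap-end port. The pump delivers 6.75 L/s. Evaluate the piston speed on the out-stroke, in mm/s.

v ≈ 154 mm/s

In regeneration the rod-end outflow joins the pump flow into the cap end, so the net volume the pump must supply per unit advance equals the rod cross-section area.
Rod cross-section A_rod = π/4 × (236 mm)² = 43740 mm^2
v = Q_pump / A_rod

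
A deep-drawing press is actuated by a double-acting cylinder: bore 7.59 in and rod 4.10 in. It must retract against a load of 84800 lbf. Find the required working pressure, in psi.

Rod-side annular area A_ann = π/4 × (7.59² − 4.10²) = 32.04 in^2
Retraction: pressure acts on the annular area.
P = F / A = 84800 lbf / A

P ≈ 2650 psi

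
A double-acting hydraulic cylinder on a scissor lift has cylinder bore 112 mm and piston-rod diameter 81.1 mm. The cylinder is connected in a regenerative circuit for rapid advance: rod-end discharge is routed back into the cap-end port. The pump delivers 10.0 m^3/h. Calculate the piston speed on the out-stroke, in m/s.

v ≈ 0.538 m/s

In regeneration the rod-end outflow joins the pump flow into the cap end, so the net volume the pump must supply per unit advance equals the rod cross-section area.
Rod cross-section A_rod = π/4 × (81.1 mm)² = 5166 mm^2
v = Q_pump / A_rod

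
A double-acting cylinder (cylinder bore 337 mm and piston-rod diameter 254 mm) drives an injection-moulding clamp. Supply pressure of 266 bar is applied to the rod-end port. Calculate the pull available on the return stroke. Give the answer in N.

Rod-side annular area A_ann = π/4 × (337² − 254²) = 38530 mm^2
On retraction the pressure acts on the annular area (bore minus rod).
F = P × A_ann

F ≈ 1.02e6 N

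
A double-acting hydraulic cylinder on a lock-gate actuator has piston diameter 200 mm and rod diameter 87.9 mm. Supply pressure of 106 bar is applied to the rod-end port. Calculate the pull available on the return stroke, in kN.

Rod-side annular area A_ann = π/4 × (200² − 87.9²) = 25350 mm^2
On retraction the pressure acts on the annular area (bore minus rod).
F = P × A_ann

F ≈ 269 kN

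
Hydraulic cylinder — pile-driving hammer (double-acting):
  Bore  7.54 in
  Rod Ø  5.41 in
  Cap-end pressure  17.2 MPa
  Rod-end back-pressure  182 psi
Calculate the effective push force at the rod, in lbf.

Cap-side area A_cap = π/4 × (7.54 in)² = 44.65 in^2
Rod-side annular area A_ann = π/4 × (7.54² − 5.41²) = 21.66 in^2
Net thrust = P_cap·A_cap − P_rod·A_ann = 1.114e5 lbf − 3943 lbf

F ≈ 1.07e5 lbf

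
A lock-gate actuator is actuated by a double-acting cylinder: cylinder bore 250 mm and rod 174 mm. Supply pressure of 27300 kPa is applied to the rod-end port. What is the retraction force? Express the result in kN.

Rod-side annular area A_ann = π/4 × (250² − 174²) = 25310 mm^2
On retraction the pressure acts on the annular area (bore minus rod).
F = P × A_ann

F ≈ 691 kN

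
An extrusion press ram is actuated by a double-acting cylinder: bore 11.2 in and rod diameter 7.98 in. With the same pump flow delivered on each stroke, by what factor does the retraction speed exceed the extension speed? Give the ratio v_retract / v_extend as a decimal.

Cap-side area A_cap = π/4 × (11.2 in)² = 98.52 in^2
Rod-side annular area A_ann = π/4 × (11.2² − 7.98²) = 48.51 in^2
For equal Q, v ∝ 1/A, so v_ret/v_ext = A_cap/A_ann.

v_ret/v_ext ≈ 2.03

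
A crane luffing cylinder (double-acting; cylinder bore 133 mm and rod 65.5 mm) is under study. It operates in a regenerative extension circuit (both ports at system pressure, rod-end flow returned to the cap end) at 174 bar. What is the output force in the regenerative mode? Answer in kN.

With equal pressure on both faces, forces on the annular region cancel; the net push is pressure × rod cross-section.
Rod cross-section A_rod = π/4 × (65.5 mm)² = 3370 mm^2
F = P × A_rod

F ≈ 58.6 kN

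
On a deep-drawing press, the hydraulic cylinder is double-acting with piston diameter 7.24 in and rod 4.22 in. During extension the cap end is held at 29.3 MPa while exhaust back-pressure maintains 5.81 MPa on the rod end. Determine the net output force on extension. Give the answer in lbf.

F ≈ 1.52e5 lbf

Cap-side area A_cap = π/4 × (7.24 in)² = 41.17 in^2
Rod-side annular area A_ann = π/4 × (7.24² − 4.22²) = 27.18 in^2
Net thrust = P_cap·A_cap − P_rod·A_ann = 1.750e5 lbf − 22910 lbf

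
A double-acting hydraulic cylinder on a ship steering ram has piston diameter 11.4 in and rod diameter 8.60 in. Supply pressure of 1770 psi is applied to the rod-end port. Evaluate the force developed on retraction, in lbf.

Rod-side annular area A_ann = π/4 × (11.4² − 8.60²) = 43.98 in^2
On retraction the pressure acts on the annular area (bore minus rod).
F = P × A_ann

F ≈ 77800 lbf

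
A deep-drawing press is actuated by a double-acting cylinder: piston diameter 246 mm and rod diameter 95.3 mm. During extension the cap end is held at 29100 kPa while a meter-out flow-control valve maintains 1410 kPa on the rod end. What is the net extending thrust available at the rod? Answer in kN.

Cap-side area A_cap = π/4 × (246 mm)² = 47530 mm^2
Rod-side annular area A_ann = π/4 × (246² − 95.3²) = 40400 mm^2
Net thrust = P_cap·A_cap − P_rod·A_ann = 1383 kN − 56.96 kN

F ≈ 1330 kN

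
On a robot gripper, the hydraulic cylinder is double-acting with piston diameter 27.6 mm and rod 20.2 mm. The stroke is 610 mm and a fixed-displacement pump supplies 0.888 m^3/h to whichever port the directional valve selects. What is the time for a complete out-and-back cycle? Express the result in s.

t ≈ 2.17 s

Cap-side area A_cap = π/4 × (27.6 mm)² = 598.3 mm^2
Rod-side annular area A_ann = π/4 × (27.6² − 20.2²) = 277.8 mm^2
t_ext = A_cap·L/Q = 1.480 s
t_ret = A_ann·L/Q = 0.6870 s
t_cycle = t_ext + t_ret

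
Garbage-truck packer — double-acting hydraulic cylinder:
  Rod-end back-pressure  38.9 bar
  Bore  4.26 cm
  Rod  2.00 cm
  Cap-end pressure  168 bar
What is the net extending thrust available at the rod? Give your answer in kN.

F ≈ 19.6 kN

Cap-side area A_cap = π/4 × (4.26 cm)² = 14.25 cm^2
Rod-side annular area A_ann = π/4 × (4.26² − 2.00²) = 11.11 cm^2
Net thrust = P_cap·A_cap − P_rod·A_ann = 23.95 kN − 4.322 kN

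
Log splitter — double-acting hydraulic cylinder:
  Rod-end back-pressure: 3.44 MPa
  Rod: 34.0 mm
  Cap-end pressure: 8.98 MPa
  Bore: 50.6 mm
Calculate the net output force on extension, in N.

F ≈ 14300 N

Cap-side area A_cap = π/4 × (50.6 mm)² = 2011 mm^2
Rod-side annular area A_ann = π/4 × (50.6² − 34.0²) = 1103 mm^2
Net thrust = P_cap·A_cap − P_rod·A_ann = 18060 N − 3794 N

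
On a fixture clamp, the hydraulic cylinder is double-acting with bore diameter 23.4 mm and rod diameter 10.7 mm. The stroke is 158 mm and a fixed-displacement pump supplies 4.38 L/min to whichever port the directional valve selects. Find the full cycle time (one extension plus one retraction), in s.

t ≈ 1.67 s

Cap-side area A_cap = π/4 × (23.4 mm)² = 430.1 mm^2
Rod-side annular area A_ann = π/4 × (23.4² − 10.7²) = 340.1 mm^2
t_ext = A_cap·L/Q = 0.9308 s
t_ret = A_ann·L/Q = 0.7362 s
t_cycle = t_ext + t_ret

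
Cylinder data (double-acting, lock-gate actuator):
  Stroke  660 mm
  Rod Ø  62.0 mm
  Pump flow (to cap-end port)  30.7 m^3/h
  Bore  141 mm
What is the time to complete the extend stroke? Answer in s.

t ≈ 1.21 s

Cap-side area A_cap = π/4 × (141 mm)² = 15610 mm^2
Swept volume V = A × L; t = V / Q = A·L / Q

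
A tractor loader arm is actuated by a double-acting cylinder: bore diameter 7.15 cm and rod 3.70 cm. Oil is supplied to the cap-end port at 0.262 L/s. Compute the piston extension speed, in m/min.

Cap-side area A_cap = π/4 × (7.15 cm)² = 40.15 cm^2
v = Q / A

v ≈ 3.92 m/min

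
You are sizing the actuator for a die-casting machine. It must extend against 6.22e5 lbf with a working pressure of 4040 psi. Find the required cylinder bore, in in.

Extension force acts on the full piston face: F = P × (π/4)D².
D = √(4F / (πP)) = √(4 × 6.22e5 lbf / (π × 4040 psi))

D ≈ 14.0 in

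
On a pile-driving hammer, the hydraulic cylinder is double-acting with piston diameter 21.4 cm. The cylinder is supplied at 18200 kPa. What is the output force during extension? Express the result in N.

Cap-side area A_cap = π/4 × (21.4 cm)² = 359.7 cm^2
F = P × A_cap = 18200 kPa × A_cap

F ≈ 6.55e5 N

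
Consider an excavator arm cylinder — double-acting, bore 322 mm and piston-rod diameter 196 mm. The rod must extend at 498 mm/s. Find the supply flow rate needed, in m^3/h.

Q ≈ 146 m^3/h

Cap-side area A_cap = π/4 × (322 mm)² = 81430 mm^2
Q = A × v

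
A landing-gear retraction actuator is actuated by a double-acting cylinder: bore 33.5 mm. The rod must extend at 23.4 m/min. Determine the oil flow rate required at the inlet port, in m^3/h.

Cap-side area A_cap = π/4 × (33.5 mm)² = 881.4 mm^2
Q = A × v

Q ≈ 1.24 m^3/h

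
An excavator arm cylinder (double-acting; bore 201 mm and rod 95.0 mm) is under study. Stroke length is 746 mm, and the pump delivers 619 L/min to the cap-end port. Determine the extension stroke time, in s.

Cap-side area A_cap = π/4 × (201 mm)² = 31730 mm^2
Swept volume V = A × L; t = V / Q = A·L / Q

t ≈ 2.29 s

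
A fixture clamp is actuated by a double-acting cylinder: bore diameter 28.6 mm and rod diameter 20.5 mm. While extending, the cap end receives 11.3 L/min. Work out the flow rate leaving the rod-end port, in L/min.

Q_out ≈ 5.49 L/min

Cap-side area A_cap = π/4 × (28.6 mm)² = 642.4 mm^2
Rod-side annular area A_ann = π/4 × (28.6² − 20.5²) = 312.4 mm^2
Piston speed v = Q_in/A_cap; rod-end outflow Q_out = v × A_ann = Q_in × A_ann/A_cap.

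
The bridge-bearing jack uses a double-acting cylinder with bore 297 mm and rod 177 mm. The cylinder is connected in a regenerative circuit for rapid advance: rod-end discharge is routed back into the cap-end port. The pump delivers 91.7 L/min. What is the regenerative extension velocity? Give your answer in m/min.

v ≈ 3.73 m/min

In regeneration the rod-end outflow joins the pump flow into the cap end, so the net volume the pump must supply per unit advance equals the rod cross-section area.
Rod cross-section A_rod = π/4 × (177 mm)² = 24610 mm^2
v = Q_pump / A_rod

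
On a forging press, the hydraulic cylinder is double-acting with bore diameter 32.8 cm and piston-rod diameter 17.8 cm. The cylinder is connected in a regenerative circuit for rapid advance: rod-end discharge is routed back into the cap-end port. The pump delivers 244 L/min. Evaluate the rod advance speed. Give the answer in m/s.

In regeneration the rod-end outflow joins the pump flow into the cap end, so the net volume the pump must supply per unit advance equals the rod cross-section area.
Rod cross-section A_rod = π/4 × (17.8 cm)² = 248.8 cm^2
v = Q_pump / A_rod

v ≈ 0.163 m/s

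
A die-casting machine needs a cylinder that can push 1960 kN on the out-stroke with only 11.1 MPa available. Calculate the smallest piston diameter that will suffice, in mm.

Extension force acts on the full piston face: F = P × (π/4)D².
D = √(4F / (πP)) = √(4 × 1960 kN / (π × 11.1 MPa))

D ≈ 474 mm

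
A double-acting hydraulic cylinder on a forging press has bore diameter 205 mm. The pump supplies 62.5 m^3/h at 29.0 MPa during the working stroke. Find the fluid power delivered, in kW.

W ≈ 503 kW

Hydraulic power = P × Q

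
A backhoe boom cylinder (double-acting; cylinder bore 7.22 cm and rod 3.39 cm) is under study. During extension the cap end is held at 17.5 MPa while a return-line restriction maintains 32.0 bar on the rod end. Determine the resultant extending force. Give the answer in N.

F ≈ 61400 N

Cap-side area A_cap = π/4 × (7.22 cm)² = 40.94 cm^2
Rod-side annular area A_ann = π/4 × (7.22² − 3.39²) = 31.92 cm^2
Net thrust = P_cap·A_cap − P_rod·A_ann = 71650 N − 10210 N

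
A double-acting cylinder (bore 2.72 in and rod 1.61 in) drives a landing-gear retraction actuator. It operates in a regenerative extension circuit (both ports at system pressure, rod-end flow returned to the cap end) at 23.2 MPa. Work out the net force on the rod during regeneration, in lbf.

With equal pressure on both faces, forces on the annular region cancel; the net push is pressure × rod cross-section.
Rod cross-section A_rod = π/4 × (1.61 in)² = 2.036 in^2
F = P × A_rod

F ≈ 6850 lbf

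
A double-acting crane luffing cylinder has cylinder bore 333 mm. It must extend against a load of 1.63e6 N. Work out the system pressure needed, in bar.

P ≈ 187 bar

Cap-side area A_cap = π/4 × (333 mm)² = 87090 mm^2
P = F / A = 1.63e6 N / A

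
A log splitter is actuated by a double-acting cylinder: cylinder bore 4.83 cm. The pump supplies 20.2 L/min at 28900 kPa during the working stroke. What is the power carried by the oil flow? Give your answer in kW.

Hydraulic power = P × Q

W ≈ 9.73 kW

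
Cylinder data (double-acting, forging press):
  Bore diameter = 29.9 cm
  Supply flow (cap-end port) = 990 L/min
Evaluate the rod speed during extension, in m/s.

Cap-side area A_cap = π/4 × (29.9 cm)² = 702.2 cm^2
v = Q / A

v ≈ 0.235 m/s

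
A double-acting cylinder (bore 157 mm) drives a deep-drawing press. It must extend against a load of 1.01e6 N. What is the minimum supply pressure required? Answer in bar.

Cap-side area A_cap = π/4 × (157 mm)² = 19360 mm^2
P = F / A = 1.01e6 N / A

P ≈ 522 bar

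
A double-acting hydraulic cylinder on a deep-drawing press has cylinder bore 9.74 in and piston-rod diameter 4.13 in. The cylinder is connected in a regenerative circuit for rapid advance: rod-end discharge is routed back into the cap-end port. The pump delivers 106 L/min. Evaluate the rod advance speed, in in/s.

In regeneration the rod-end outflow joins the pump flow into the cap end, so the net volume the pump must supply per unit advance equals the rod cross-section area.
Rod cross-section A_rod = π/4 × (4.13 in)² = 13.40 in^2
v = Q_pump / A_rod

v ≈ 8.05 in/s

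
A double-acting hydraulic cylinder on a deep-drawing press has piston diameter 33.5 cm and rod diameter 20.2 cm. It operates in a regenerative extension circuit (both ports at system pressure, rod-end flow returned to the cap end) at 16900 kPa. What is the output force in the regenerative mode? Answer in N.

F ≈ 5.42e5 N

With equal pressure on both faces, forces on the annular region cancel; the net push is pressure × rod cross-section.
Rod cross-section A_rod = π/4 × (20.2 cm)² = 320.5 cm^2
F = P × A_rod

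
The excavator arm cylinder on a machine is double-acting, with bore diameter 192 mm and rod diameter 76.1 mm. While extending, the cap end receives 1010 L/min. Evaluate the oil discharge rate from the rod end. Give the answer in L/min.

Q_out ≈ 851 L/min

Cap-side area A_cap = π/4 × (192 mm)² = 28950 mm^2
Rod-side annular area A_ann = π/4 × (192² − 76.1²) = 24400 mm^2
Piston speed v = Q_in/A_cap; rod-end outflow Q_out = v × A_ann = Q_in × A_ann/A_cap.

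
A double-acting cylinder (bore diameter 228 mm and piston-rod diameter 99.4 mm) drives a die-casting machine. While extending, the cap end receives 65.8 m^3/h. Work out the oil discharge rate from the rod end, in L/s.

Q_out ≈ 14.8 L/s

Cap-side area A_cap = π/4 × (228 mm)² = 40830 mm^2
Rod-side annular area A_ann = π/4 × (228² − 99.4²) = 33070 mm^2
Piston speed v = Q_in/A_cap; rod-end outflow Q_out = v × A_ann = Q_in × A_ann/A_cap.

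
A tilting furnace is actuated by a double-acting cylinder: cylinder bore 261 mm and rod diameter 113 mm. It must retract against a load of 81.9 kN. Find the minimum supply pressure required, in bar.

P ≈ 18.8 bar

Rod-side annular area A_ann = π/4 × (261² − 113²) = 43470 mm^2
Retraction: pressure acts on the annular area.
P = F / A = 81.9 kN / A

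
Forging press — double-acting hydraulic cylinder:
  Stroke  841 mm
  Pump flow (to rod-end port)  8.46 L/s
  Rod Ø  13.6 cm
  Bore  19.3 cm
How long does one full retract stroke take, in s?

t ≈ 1.46 s

Rod-side annular area A_ann = π/4 × (19.3² − 13.6²) = 147.3 cm^2
Swept volume V = A × L; t = V / Q = A·L / Q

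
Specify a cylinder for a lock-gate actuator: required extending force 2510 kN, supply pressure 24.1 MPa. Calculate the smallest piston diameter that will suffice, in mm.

D ≈ 364 mm

Extension force acts on the full piston face: F = P × (π/4)D².
D = √(4F / (πP)) = √(4 × 2510 kN / (π × 24.1 MPa))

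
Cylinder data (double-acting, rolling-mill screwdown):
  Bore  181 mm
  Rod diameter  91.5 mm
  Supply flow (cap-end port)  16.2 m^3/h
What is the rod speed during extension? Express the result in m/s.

Cap-side area A_cap = π/4 × (181 mm)² = 25730 mm^2
v = Q / A

v ≈ 0.175 m/s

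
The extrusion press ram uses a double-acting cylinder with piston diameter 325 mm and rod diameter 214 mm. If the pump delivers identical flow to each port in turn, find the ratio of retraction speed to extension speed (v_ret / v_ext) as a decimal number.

Cap-side area A_cap = π/4 × (325 mm)² = 82960 mm^2
Rod-side annular area A_ann = π/4 × (325² − 214²) = 46990 mm^2
For equal Q, v ∝ 1/A, so v_ret/v_ext = A_cap/A_ann.

v_ret/v_ext ≈ 1.77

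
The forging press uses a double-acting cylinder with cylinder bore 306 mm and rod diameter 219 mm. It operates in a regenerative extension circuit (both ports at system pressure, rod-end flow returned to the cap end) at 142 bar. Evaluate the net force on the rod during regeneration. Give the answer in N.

With equal pressure on both faces, forces on the annular region cancel; the net push is pressure × rod cross-section.
Rod cross-section A_rod = π/4 × (219 mm)² = 37670 mm^2
F = P × A_rod

F ≈ 5.35e5 N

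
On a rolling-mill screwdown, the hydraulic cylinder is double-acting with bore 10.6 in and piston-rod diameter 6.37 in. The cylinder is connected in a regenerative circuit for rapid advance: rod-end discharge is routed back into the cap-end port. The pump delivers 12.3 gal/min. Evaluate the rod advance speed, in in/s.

v ≈ 1.49 in/s

In regeneration the rod-end outflow joins the pump flow into the cap end, so the net volume the pump must supply per unit advance equals the rod cross-section area.
Rod cross-section A_rod = π/4 × (6.37 in)² = 31.87 in^2
v = Q_pump / A_rod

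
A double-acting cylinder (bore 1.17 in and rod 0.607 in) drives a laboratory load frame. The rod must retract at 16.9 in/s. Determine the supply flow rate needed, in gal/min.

Rod-side annular area A_ann = π/4 × (1.17² − 0.607²) = 0.7858 in^2
Q = A × v

Q ≈ 3.45 gal/min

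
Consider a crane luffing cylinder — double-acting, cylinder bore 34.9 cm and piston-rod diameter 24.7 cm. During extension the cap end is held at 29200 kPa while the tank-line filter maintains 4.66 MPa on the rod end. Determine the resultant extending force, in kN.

Cap-side area A_cap = π/4 × (34.9 cm)² = 956.6 cm^2
Rod-side annular area A_ann = π/4 × (34.9² − 24.7²) = 477.5 cm^2
Net thrust = P_cap·A_cap − P_rod·A_ann = 2793 kN − 222.5 kN

F ≈ 2570 kN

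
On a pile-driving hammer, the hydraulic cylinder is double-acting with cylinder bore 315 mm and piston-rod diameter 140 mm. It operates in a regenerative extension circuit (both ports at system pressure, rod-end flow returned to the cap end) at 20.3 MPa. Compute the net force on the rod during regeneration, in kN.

F ≈ 312 kN

With equal pressure on both faces, forces on the annular region cancel; the net push is pressure × rod cross-section.
Rod cross-section A_rod = π/4 × (140 mm)² = 15390 mm^2
F = P × A_rod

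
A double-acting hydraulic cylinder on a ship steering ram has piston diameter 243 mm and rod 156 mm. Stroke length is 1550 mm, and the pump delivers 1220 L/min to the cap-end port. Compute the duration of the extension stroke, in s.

t ≈ 3.54 s

Cap-side area A_cap = π/4 × (243 mm)² = 46380 mm^2
Swept volume V = A × L; t = V / Q = A·L / Q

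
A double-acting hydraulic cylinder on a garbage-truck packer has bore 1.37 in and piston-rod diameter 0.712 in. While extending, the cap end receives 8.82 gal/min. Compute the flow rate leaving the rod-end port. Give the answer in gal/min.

Cap-side area A_cap = π/4 × (1.37 in)² = 1.474 in^2
Rod-side annular area A_ann = π/4 × (1.37² − 0.712²) = 1.076 in^2
Piston speed v = Q_in/A_cap; rod-end outflow Q_out = v × A_ann = Q_in × A_ann/A_cap.

Q_out ≈ 6.44 gal/min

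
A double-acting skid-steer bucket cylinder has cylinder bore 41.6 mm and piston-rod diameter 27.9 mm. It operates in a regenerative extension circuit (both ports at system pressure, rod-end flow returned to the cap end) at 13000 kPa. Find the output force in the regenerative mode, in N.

With equal pressure on both faces, forces on the annular region cancel; the net push is pressure × rod cross-section.
Rod cross-section A_rod = π/4 × (27.9 mm)² = 611.4 mm^2
F = P × A_rod

F ≈ 7950 N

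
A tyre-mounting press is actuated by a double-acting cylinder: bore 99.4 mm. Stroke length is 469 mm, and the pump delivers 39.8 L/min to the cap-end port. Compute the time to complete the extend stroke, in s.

t ≈ 5.49 s

Cap-side area A_cap = π/4 × (99.4 mm)² = 7760 mm^2
Swept volume V = A × L; t = V / Q = A·L / Q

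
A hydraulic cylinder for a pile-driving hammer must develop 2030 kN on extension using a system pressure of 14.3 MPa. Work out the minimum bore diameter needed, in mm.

Extension force acts on the full piston face: F = P × (π/4)D².
D = √(4F / (πP)) = √(4 × 2030 kN / (π × 14.3 MPa))

D ≈ 425 mm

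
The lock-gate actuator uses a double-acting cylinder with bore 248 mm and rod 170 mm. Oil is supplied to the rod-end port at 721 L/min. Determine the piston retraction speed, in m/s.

Rod-side annular area A_ann = π/4 × (248² − 170²) = 25610 mm^2
Flow into the rod-end port fills the annular volume.
v = Q / A

v ≈ 0.469 m/s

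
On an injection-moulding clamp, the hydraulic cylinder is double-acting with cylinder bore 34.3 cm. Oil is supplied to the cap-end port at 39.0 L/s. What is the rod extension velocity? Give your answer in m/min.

Cap-side area A_cap = π/4 × (34.3 cm)² = 924.0 cm^2
v = Q / A

v ≈ 25.3 m/min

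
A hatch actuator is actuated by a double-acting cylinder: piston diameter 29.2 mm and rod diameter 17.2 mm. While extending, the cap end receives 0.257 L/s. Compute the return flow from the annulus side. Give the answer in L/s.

Cap-side area A_cap = π/4 × (29.2 mm)² = 669.7 mm^2
Rod-side annular area A_ann = π/4 × (29.2² − 17.2²) = 437.3 mm^2
Piston speed v = Q_in/A_cap; rod-end outflow Q_out = v × A_ann = Q_in × A_ann/A_cap.

Q_out ≈ 0.168 L/s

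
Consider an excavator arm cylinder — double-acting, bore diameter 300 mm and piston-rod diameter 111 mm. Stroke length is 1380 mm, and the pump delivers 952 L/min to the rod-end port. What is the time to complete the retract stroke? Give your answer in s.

Rod-side annular area A_ann = π/4 × (300² − 111²) = 61010 mm^2
Swept volume V = A × L; t = V / Q = A·L / Q

t ≈ 5.31 s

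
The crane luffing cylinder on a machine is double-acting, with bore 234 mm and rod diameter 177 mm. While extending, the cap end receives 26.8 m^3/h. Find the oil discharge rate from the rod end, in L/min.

Cap-side area A_cap = π/4 × (234 mm)² = 43010 mm^2
Rod-side annular area A_ann = π/4 × (234² − 177²) = 18400 mm^2
Piston speed v = Q_in/A_cap; rod-end outflow Q_out = v × A_ann = Q_in × A_ann/A_cap.

Q_out ≈ 191 L/min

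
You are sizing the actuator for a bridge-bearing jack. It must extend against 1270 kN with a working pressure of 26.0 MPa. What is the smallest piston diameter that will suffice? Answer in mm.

D ≈ 249 mm

Extension force acts on the full piston face: F = P × (π/4)D².
D = √(4F / (πP)) = √(4 × 1270 kN / (π × 26.0 MPa))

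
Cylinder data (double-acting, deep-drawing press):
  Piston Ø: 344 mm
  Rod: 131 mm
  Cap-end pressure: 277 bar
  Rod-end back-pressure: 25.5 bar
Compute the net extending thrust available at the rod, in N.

Cap-side area A_cap = π/4 × (344 mm)² = 92940 mm^2
Rod-side annular area A_ann = π/4 × (344² − 131²) = 79460 mm^2
Net thrust = P_cap·A_cap − P_rod·A_ann = 2.574e6 N − 2.026e5 N

F ≈ 2.37e6 N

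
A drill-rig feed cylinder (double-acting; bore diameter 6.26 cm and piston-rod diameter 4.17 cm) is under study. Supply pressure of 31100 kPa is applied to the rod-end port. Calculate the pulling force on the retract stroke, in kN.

Rod-side annular area A_ann = π/4 × (6.26² − 4.17²) = 17.12 cm^2
On retraction the pressure acts on the annular area (bore minus rod).
F = P × A_ann

F ≈ 53.2 kN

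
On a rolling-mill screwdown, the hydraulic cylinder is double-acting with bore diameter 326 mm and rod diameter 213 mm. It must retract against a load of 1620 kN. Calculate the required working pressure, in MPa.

Rod-side annular area A_ann = π/4 × (326² − 213²) = 47840 mm^2
Retraction: pressure acts on the annular area.
P = F / A = 1620 kN / A

P ≈ 33.9 MPa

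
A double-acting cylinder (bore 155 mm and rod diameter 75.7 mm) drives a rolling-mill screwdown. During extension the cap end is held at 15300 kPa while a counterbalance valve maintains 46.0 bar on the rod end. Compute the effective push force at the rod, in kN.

F ≈ 223 kN

Cap-side area A_cap = π/4 × (155 mm)² = 18870 mm^2
Rod-side annular area A_ann = π/4 × (155² − 75.7²) = 14370 mm^2
Net thrust = P_cap·A_cap − P_rod·A_ann = 288.7 kN − 66.09 kN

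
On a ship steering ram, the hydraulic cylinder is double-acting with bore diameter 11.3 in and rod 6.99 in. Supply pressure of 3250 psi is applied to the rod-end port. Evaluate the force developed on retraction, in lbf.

F ≈ 2.01e5 lbf

Rod-side annular area A_ann = π/4 × (11.3² − 6.99²) = 61.91 in^2
On retraction the pressure acts on the annular area (bore minus rod).
F = P × A_ann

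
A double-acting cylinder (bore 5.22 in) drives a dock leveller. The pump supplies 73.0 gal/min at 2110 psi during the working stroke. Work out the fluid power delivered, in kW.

Hydraulic power = P × Q

W ≈ 67.0 kW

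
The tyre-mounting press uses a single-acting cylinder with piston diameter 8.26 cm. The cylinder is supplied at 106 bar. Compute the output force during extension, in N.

F ≈ 56800 N

Cap-side area A_cap = π/4 × (8.26 cm)² = 53.59 cm^2
F = P × A_cap = 106 bar × A_cap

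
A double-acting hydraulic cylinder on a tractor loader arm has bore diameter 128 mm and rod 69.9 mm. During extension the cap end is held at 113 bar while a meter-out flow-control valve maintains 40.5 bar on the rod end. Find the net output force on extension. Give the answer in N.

Cap-side area A_cap = π/4 × (128 mm)² = 12870 mm^2
Rod-side annular area A_ann = π/4 × (128² − 69.9²) = 9031 mm^2
Net thrust = P_cap·A_cap − P_rod·A_ann = 1.454e5 N − 36570 N

F ≈ 1.09e5 N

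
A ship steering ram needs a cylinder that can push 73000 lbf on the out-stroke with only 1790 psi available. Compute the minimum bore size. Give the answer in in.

Extension force acts on the full piston face: F = P × (π/4)D².
D = √(4F / (πP)) = √(4 × 73000 lbf / (π × 1790 psi))

D ≈ 7.21 in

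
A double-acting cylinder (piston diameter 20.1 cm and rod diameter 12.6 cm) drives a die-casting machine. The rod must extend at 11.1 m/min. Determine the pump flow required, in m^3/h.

Cap-side area A_cap = π/4 × (20.1 cm)² = 317.3 cm^2
Q = A × v

Q ≈ 21.1 m^3/h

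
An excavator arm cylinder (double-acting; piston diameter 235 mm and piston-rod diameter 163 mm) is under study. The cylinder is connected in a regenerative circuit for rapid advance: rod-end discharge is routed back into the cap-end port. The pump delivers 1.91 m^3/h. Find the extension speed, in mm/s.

v ≈ 25.4 mm/s

In regeneration the rod-end outflow joins the pump flow into the cap end, so the net volume the pump must supply per unit advance equals the rod cross-section area.
Rod cross-section A_rod = π/4 × (163 mm)² = 20870 mm^2
v = Q_pump / A_rod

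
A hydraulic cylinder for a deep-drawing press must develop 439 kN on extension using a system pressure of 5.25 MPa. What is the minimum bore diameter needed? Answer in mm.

D ≈ 326 mm

Extension force acts on the full piston face: F = P × (π/4)D².
D = √(4F / (πP)) = √(4 × 439 kN / (π × 5.25 MPa))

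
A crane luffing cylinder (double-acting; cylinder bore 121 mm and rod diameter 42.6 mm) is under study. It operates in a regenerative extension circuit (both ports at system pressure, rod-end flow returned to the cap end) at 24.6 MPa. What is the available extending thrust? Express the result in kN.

F ≈ 35.1 kN

With equal pressure on both faces, forces on the annular region cancel; the net push is pressure × rod cross-section.
Rod cross-section A_rod = π/4 × (42.6 mm)² = 1425 mm^2
F = P × A_rod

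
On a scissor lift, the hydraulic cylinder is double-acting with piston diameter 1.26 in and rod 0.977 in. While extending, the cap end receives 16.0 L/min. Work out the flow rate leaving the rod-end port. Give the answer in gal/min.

Q_out ≈ 1.69 gal/min

Cap-side area A_cap = π/4 × (1.26 in)² = 1.247 in^2
Rod-side annular area A_ann = π/4 × (1.26² − 0.977²) = 0.4972 in^2
Piston speed v = Q_in/A_cap; rod-end outflow Q_out = v × A_ann = Q_in × A_ann/A_cap.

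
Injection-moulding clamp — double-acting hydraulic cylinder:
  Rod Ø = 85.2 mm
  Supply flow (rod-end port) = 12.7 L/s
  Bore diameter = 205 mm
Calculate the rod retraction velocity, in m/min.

Rod-side annular area A_ann = π/4 × (205² − 85.2²) = 27310 mm^2
Flow into the rod-end port fills the annular volume.
v = Q / A

v ≈ 27.9 m/min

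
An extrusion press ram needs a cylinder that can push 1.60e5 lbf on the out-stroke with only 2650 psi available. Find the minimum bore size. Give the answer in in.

D ≈ 8.77 in

Extension force acts on the full piston face: F = P × (π/4)D².
D = √(4F / (πP)) = √(4 × 1.60e5 lbf / (π × 2650 psi))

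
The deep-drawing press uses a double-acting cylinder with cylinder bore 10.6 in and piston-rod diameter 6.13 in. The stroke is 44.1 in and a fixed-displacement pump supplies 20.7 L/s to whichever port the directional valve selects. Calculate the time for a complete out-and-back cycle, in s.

t ≈ 5.13 s

Cap-side area A_cap = π/4 × (10.6 in)² = 88.25 in^2
Rod-side annular area A_ann = π/4 × (10.6² − 6.13²) = 58.73 in^2
t_ext = A_cap·L/Q = 3.081 s
t_ret = A_ann·L/Q = 2.051 s
t_cycle = t_ext + t_ret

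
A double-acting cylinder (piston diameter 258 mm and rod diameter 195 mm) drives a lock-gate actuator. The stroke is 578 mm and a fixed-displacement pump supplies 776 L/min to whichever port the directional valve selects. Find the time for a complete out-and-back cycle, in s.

t ≈ 3.34 s

Cap-side area A_cap = π/4 × (258 mm)² = 52280 mm^2
Rod-side annular area A_ann = π/4 × (258² − 195²) = 22410 mm^2
t_ext = A_cap·L/Q = 2.336 s
t_ret = A_ann·L/Q = 1.002 s
t_cycle = t_ext + t_ret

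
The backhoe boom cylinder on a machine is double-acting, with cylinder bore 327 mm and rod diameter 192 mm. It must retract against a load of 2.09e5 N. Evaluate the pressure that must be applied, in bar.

P ≈ 38.0 bar

Rod-side annular area A_ann = π/4 × (327² − 192²) = 55030 mm^2
Retraction: pressure acts on the annular area.
P = F / A = 2.09e5 N / A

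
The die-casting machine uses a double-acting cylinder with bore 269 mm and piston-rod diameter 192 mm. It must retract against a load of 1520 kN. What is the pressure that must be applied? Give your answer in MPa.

Rod-side annular area A_ann = π/4 × (269² − 192²) = 27880 mm^2
Retraction: pressure acts on the annular area.
P = F / A = 1520 kN / A

P ≈ 54.5 MPa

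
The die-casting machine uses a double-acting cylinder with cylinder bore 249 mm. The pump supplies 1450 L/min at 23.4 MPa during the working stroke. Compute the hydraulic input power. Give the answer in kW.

W ≈ 566 kW

Hydraulic power = P × Q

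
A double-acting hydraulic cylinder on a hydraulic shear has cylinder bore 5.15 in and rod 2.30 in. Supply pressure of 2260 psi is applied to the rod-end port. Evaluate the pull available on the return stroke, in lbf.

F ≈ 37700 lbf

Rod-side annular area A_ann = π/4 × (5.15² − 2.30²) = 16.68 in^2
On retraction the pressure acts on the annular area (bore minus rod).
F = P × A_ann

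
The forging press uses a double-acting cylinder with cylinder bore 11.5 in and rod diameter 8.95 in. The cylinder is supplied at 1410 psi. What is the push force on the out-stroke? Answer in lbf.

F ≈ 1.46e5 lbf

Cap-side area A_cap = π/4 × (11.5 in)² = 103.9 in^2
F = P × A_cap = 1410 psi × A_cap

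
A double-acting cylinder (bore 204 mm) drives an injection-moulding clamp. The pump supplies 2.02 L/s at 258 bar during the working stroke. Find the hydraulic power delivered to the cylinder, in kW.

W ≈ 52.1 kW

Hydraulic power = P × Q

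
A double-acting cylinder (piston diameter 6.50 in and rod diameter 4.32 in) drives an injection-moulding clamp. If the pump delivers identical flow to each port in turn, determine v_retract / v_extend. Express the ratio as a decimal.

v_ret/v_ext ≈ 1.79

Cap-side area A_cap = π/4 × (6.50 in)² = 33.18 in^2
Rod-side annular area A_ann = π/4 × (6.50² − 4.32²) = 18.53 in^2
For equal Q, v ∝ 1/A, so v_ret/v_ext = A_cap/A_ann.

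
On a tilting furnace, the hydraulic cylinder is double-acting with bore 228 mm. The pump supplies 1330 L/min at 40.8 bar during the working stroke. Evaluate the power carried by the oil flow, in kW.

Hydraulic power = P × Q

W ≈ 90.4 kW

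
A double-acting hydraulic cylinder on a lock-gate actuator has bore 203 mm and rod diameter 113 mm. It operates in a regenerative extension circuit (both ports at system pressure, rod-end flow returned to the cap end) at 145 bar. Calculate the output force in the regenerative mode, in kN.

F ≈ 145 kN

With equal pressure on both faces, forces on the annular region cancel; the net push is pressure × rod cross-section.
Rod cross-section A_rod = π/4 × (113 mm)² = 10030 mm^2
F = P × A_rod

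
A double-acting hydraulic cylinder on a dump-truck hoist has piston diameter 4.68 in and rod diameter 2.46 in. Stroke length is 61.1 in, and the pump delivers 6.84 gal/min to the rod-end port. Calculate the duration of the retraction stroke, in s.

Rod-side annular area A_ann = π/4 × (4.68² − 2.46²) = 12.45 in^2
Swept volume V = A × L; t = V / Q = A·L / Q

t ≈ 28.9 s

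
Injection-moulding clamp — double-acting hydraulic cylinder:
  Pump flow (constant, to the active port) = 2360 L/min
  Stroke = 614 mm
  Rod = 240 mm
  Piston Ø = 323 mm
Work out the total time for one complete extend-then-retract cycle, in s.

t ≈ 1.85 s

Cap-side area A_cap = π/4 × (323 mm)² = 81940 mm^2
Rod-side annular area A_ann = π/4 × (323² − 240²) = 36700 mm^2
t_ext = A_cap·L/Q = 1.279 s
t_ret = A_ann·L/Q = 0.5729 s
t_cycle = t_ext + t_ret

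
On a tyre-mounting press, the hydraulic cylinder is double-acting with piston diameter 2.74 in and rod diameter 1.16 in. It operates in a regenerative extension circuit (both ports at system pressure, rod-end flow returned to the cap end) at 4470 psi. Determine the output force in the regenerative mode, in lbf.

F ≈ 4720 lbf

With equal pressure on both faces, forces on the annular region cancel; the net push is pressure × rod cross-section.
Rod cross-section A_rod = π/4 × (1.16 in)² = 1.057 in^2
F = P × A_rod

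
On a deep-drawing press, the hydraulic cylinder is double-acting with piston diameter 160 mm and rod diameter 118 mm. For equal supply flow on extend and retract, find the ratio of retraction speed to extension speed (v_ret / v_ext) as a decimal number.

Cap-side area A_cap = π/4 × (160 mm)² = 20110 mm^2
Rod-side annular area A_ann = π/4 × (160² − 118²) = 9170 mm^2
For equal Q, v ∝ 1/A, so v_ret/v_ext = A_cap/A_ann.

v_ret/v_ext ≈ 2.19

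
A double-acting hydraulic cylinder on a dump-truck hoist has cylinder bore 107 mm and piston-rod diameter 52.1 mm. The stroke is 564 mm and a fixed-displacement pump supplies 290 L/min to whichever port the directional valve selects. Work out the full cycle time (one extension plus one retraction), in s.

Cap-side area A_cap = π/4 × (107 mm)² = 8992 mm^2
Rod-side annular area A_ann = π/4 × (107² − 52.1²) = 6860 mm^2
t_ext = A_cap·L/Q = 1.049 s
t_ret = A_ann·L/Q = 0.8005 s
t_cycle = t_ext + t_ret

t ≈ 1.85 s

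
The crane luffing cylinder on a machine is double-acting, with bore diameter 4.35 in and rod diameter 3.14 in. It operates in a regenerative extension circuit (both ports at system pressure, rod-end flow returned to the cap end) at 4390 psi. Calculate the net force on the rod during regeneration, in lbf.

With equal pressure on both faces, forces on the annular region cancel; the net push is pressure × rod cross-section.
Rod cross-section A_rod = π/4 × (3.14 in)² = 7.744 in^2
F = P × A_rod

F ≈ 34000 lbf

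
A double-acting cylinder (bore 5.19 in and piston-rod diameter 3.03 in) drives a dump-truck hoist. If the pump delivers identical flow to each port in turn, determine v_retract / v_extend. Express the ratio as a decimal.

v_ret/v_ext ≈ 1.52

Cap-side area A_cap = π/4 × (5.19 in)² = 21.16 in^2
Rod-side annular area A_ann = π/4 × (5.19² − 3.03²) = 13.94 in^2
For equal Q, v ∝ 1/A, so v_ret/v_ext = A_cap/A_ann.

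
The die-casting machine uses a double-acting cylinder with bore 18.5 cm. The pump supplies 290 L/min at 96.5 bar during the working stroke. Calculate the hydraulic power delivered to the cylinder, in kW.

W ≈ 46.6 kW

Hydraulic power = P × Q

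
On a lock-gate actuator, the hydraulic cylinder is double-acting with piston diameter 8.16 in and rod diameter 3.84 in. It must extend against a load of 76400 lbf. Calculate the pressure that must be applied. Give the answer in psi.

Cap-side area A_cap = π/4 × (8.16 in)² = 52.30 in^2
P = F / A = 76400 lbf / A

P ≈ 1460 psi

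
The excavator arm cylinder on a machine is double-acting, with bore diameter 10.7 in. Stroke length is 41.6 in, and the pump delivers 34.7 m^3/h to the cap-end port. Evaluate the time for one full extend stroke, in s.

t ≈ 6.36 s

Cap-side area A_cap = π/4 × (10.7 in)² = 89.92 in^2
Swept volume V = A × L; t = V / Q = A·L / Q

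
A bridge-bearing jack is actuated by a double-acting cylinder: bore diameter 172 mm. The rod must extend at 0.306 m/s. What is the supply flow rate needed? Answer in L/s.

Q ≈ 7.11 L/s

Cap-side area A_cap = π/4 × (172 mm)² = 23240 mm^2
Q = A × v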